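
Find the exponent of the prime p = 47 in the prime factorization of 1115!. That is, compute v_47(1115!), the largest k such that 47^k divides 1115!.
v_47(1115!) = 23

Legendre's formula: v_p(n!) = Σ_{k ≥ 1} ⌊n / p^k⌋. For p = 47, n = 1115, the terms are:
  ⌊1115/47^1⌋ = ⌊1115/47⌋ = 23
(the next term ⌊1115/47^2⌋ = 0, terminating the sum). Summing: v_47(1115!) = 23 = 23.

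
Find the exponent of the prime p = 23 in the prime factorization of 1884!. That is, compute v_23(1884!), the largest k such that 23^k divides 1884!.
v_23(1884!) = 84

Legendre's formula: v_p(n!) = Σ_{k ≥ 1} ⌊n / p^k⌋. For p = 23, n = 1884, the terms are:
  ⌊1884/23^1⌋ = ⌊1884/23⌋ = 81
  ⌊1884/23^2⌋ = ⌊1884/529⌋ = 3
(the next term ⌊1884/23^3⌋ = 0, terminating the sum). Summing: v_23(1884!) = 81 + 3 = 84.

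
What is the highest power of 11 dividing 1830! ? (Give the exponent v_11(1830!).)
v_11(1830!) = 182

Legendre's formula: v_p(n!) = Σ_{k ≥ 1} ⌊n / p^k⌋. For p = 11, n = 1830, the terms are:
  ⌊1830/11^1⌋ = ⌊1830/11⌋ = 166
  ⌊1830/11^2⌋ = ⌊1830/121⌋ = 15
  ⌊1830/11^3⌋ = ⌊1830/1331⌋ = 1
(the next term ⌊1830/11^4⌋ = 0, terminating the sum). Summing: v_11(1830!) = 166 + 15 + 1 = 182.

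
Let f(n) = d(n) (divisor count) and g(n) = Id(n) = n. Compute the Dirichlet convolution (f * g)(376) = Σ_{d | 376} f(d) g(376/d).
(d * Id)(376) = 1274

Divisors of 376: [1, 2, 4, 8, 47, 94, 188, 376]. For each d | 376:
  d = 1: d(1) · Id(376/1) = 1 · 376 = 376
  d = 2: d(2) · Id(376/2) = 2 · 188 = 376
  d = 4: d(4) · Id(376/4) = 3 · 94 = 282
  d = 8: d(8) · Id(376/8) = 4 · 47 = 188
  d = 47: d(47) · Id(376/47) = 2 · 8 = 16
  d = 94: d(94) · Id(376/94) = 4 · 4 = 16
  d = 188: d(188) · Id(376/188) = 6 · 2 = 12
  d = 376: d(376) · Id(376/376) = 8 · 1 = 8
Summing: (d * Id)(376) = 376 + 376 + 282 + 188 + 16 + 16 + 12 + 8 = 1274.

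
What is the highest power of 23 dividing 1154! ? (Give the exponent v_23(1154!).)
v_23(1154!) = 52

Legendre's formula: v_p(n!) = Σ_{k ≥ 1} ⌊n / p^k⌋. For p = 23, n = 1154, the terms are:
  ⌊1154/23^1⌋ = ⌊1154/23⌋ = 50
  ⌊1154/23^2⌋ = ⌊1154/529⌋ = 2
(the next term ⌊1154/23^3⌋ = 0, terminating the sum). Summing: v_23(1154!) = 50 + 2 = 52.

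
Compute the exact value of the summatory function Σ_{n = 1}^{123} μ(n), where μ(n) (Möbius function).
Σ_{n ≤ 123} μ(n) = -1

Compute μ(n) for each 1 ≤ n ≤ 123: μ(1) = 1, μ(2) = -1, μ(3) = -1, μ(4) = 0, μ(5) = -1, μ(6) = 1, μ(7) = -1, μ(8) = 0, μ(9) = 0, μ(10) = 1, μ(11) = -1, μ(12) = 0, μ(13) = -1, μ(14) = 1, μ(15) = 1, μ(16) = 0, μ(17) = -1, μ(18) = 0, μ(19) = -1, μ(20) = 0, μ(21) = 1, μ(22) = 1, μ(23) = -1, μ(24) = 0, μ(25) = 0, μ(26) = 1, μ(27) = 0, μ(28) = 0, μ(29) = -1, μ(30) = -1, μ(31) = -1, μ(32) = 0, μ(33) = 1, μ(34) = 1, μ(35) = 1, μ(36) = 0, μ(37) = -1, μ(38) = 1, μ(39) = 1, μ(40) = 0, μ(41) = -1, μ(42) = -1, μ(43) = -1, μ(44) = 0, μ(45) = 0, μ(46) = 1, μ(47) = -1, μ(48) = 0, μ(49) = 0, μ(50) = 0, μ(51) = 1, μ(52) = 0, μ(53) = -1, μ(54) = 0, μ(55) = 1, μ(56) = 0, μ(57) = 1, μ(58) = 1, μ(59) = -1, μ(60) = 0, μ(61) = -1, μ(62) = 1, μ(63) = 0, μ(64) = 0, μ(65) = 1, μ(66) = -1, μ(67) = -1, μ(68) = 0, μ(69) = 1, μ(70) = -1, μ(71) = -1, μ(72) = 0, μ(73) = -1, μ(74) = 1, μ(75) = 0, μ(76) = 0, μ(77) = 1, μ(78) = -1, μ(79) = -1, μ(80) = 0, μ(81) = 0, μ(82) = 1, μ(83) = -1, μ(84) = 0, μ(85) = 1, μ(86) = 1, μ(87) = 1, μ(88) = 0, μ(89) = -1, μ(90) = 0, μ(91) = 1, μ(92) = 0, μ(93) = 1, μ(94) = 1, μ(95) = 1, μ(96) = 0, μ(97) = -1, μ(98) = 0, μ(99) = 0, μ(100) = 0, μ(101) = -1, μ(102) = -1, μ(103) = -1, μ(104) = 0, μ(105) = -1, μ(106) = 1, μ(107) = -1, μ(108) = 0, μ(109) = -1, μ(110) = -1, μ(111) = 1, μ(112) = 0, μ(113) = -1, μ(114) = -1, μ(115) = 1, μ(116) = 0, μ(117) = 0, μ(118) = 1, μ(119) = 1, μ(120) = 0, μ(121) = 0, μ(122) = 1, μ(123) = 1. Summing all 123 values: -1. (Mertens function M(x) = Σ_{n ≤ x} μ(n); on average M(x) should be small (PNT ⟺ M(x) = o(x)).)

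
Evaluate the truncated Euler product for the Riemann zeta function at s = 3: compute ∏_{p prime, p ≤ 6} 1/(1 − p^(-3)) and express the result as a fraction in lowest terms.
∏ = 3375/2821

The primes p ≤ 6 are [2, 3, 5]. For each prime, (1 − 1/p^3)^(-1) = p^3 / (p^3 − 1). The product is (1 − 1/2^3)^(-1), (1 − 1/3^3)^(-1), (1 − 1/5^3)^(-1) = ∏ p^3 / (p^3 − 1) = 3375/2821.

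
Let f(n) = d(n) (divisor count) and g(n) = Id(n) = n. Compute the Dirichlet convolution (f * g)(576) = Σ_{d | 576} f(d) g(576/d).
(d * Id)(576) = 4446

Divisors of 576: [1, 2, 3, 4, 6, 8, 9, 12, 16, 18, 24, 32, 36, 48, 64, 72, 96, 144, 192, 288, 576]. For each d | 576:
  d = 1: d(1) · Id(576/1) = 1 · 576 = 576
  d = 2: d(2) · Id(576/2) = 2 · 288 = 576
  d = 3: d(3) · Id(576/3) = 2 · 192 = 384
  d = 4: d(4) · Id(576/4) = 3 · 144 = 432
  d = 6: d(6) · Id(576/6) = 4 · 96 = 384
  d = 8: d(8) · Id(576/8) = 4 · 72 = 288
  d = 9: d(9) · Id(576/9) = 3 · 64 = 192
  d = 12: d(12) · Id(576/12) = 6 · 48 = 288
  d = 16: d(16) · Id(576/16) = 5 · 36 = 180
  d = 18: d(18) · Id(576/18) = 6 · 32 = 192
  d = 24: d(24) · Id(576/24) = 8 · 24 = 192
  d = 32: d(32) · Id(576/32) = 6 · 18 = 108
  d = 36: d(36) · Id(576/36) = 9 · 16 = 144
  d = 48: d(48) · Id(576/48) = 10 · 12 = 120
  d = 64: d(64) · Id(576/64) = 7 · 9 = 63
  d = 72: d(72) · Id(576/72) = 12 · 8 = 96
  d = 96: d(96) · Id(576/96) = 12 · 6 = 72
  d = 144: d(144) · Id(576/144) = 15 · 4 = 60
  d = 192: d(192) · Id(576/192) = 14 · 3 = 42
  d = 288: d(288) · Id(576/288) = 18 · 2 = 36
  d = 576: d(576) · Id(576/576) = 21 · 1 = 21
Summing: (d * Id)(576) = 576 + 576 + 384 + 432 + 384 + 288 + 192 + 288 + 180 + 192 + 192 + 108 + 144 + 120 + 63 + 96 + 72 + 60 + 42 + 36 + 21 = 4446.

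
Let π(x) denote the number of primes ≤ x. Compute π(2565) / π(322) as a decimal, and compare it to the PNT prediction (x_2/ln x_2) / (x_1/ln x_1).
π(2565)/π(322) = 375/66 ≈ 5.6818;  PNT prediction ≈ 5.8600.

π(322) = 66 and π(2565) = 375, so π(2565)/π(322) ≈ 5.6818. The PNT-predicted ratio is (2565/ln(2565)) / (322/ln(322)) ≈ 5.8600. The two agree to within a few percent, as expected.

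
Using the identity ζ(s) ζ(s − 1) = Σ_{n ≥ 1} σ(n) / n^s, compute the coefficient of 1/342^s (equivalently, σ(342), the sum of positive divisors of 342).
σ(342) = 780

In the product (Σ m^0/m^s)(Σ k / k^s) = Σ (Σ_{d | n} d) / n^s, the coefficient of 1/n^s is σ(n) = Σ_{d | n} d. For n = 342, divisors are [1, 2, 3, 6, 9, 18, 19, 38, 57, 114, 171, 342]; summing: σ(342) = 780.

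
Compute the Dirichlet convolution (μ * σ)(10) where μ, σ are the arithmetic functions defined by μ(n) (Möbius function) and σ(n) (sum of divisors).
(μ * σ)(10) = 10

Divisors of 10: [1, 2, 5, 10]. For each d | 10:
  d = 1: μ(1) · σ(10/1) = 1 · 18 = 18
  d = 2: μ(2) · σ(10/2) = -1 · 6 = -6
  d = 5: μ(5) · σ(10/5) = -1 · 3 = -3
  d = 10: μ(10) · σ(10/10) = 1 · 1 = 1
Summing: (μ * σ)(10) = 18 + -6 + -3 + 1 = 10.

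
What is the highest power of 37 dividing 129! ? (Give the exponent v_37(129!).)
v_37(129!) = 3

Legendre's formula: v_p(n!) = Σ_{k ≥ 1} ⌊n / p^k⌋. For p = 37, n = 129, the terms are:
  ⌊129/37^1⌋ = ⌊129/37⌋ = 3
(the next term ⌊129/37^2⌋ = 0, terminating the sum). Summing: v_37(129!) = 3 = 3.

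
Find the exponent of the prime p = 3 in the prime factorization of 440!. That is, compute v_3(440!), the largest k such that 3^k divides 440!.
v_3(440!) = 216

Legendre's formula: v_p(n!) = Σ_{k ≥ 1} ⌊n / p^k⌋. For p = 3, n = 440, the terms are:
  ⌊440/3^1⌋ = ⌊440/3⌋ = 146
  ⌊440/3^2⌋ = ⌊440/9⌋ = 48
  ⌊440/3^3⌋ = ⌊440/27⌋ = 16
  ⌊440/3^4⌋ = ⌊440/81⌋ = 5
  ⌊440/3^5⌋ = ⌊440/243⌋ = 1
(the next term ⌊440/3^6⌋ = 0, terminating the sum). Summing: v_3(440!) = 146 + 48 + 16 + 5 + 1 = 216.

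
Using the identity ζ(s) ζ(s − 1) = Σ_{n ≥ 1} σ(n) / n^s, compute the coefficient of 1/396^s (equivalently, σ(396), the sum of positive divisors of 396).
σ(396) = 1092

In the product (Σ m^0/m^s)(Σ k / k^s) = Σ (Σ_{d | n} d) / n^s, the coefficient of 1/n^s is σ(n) = Σ_{d | n} d. For n = 396, divisors are [1, 2, 3, 4, 6, 9, 11, 12, 18, 22, 33, 36, 44, 66, 99, 132, 198, 396]; summing: σ(396) = 1092.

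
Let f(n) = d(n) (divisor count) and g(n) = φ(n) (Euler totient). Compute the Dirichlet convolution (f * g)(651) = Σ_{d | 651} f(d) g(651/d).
(d * φ)(651) = 1024

Divisors of 651: [1, 3, 7, 21, 31, 93, 217, 651]. For each d | 651:
  d = 1: d(1) · φ(651/1) = 1 · 360 = 360
  d = 3: d(3) · φ(651/3) = 2 · 180 = 360
  d = 7: d(7) · φ(651/7) = 2 · 60 = 120
  d = 21: d(21) · φ(651/21) = 4 · 30 = 120
  d = 31: d(31) · φ(651/31) = 2 · 12 = 24
  d = 93: d(93) · φ(651/93) = 4 · 6 = 24
  d = 217: d(217) · φ(651/217) = 4 · 2 = 8
  d = 651: d(651) · φ(651/651) = 8 · 1 = 8
Summing: (d * φ)(651) = 360 + 360 + 120 + 120 + 24 + 24 + 8 + 8 = 1024.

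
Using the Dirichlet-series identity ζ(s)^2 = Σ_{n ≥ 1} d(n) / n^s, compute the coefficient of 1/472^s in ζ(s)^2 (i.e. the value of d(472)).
d(472) = 8

ζ(s)^2 = (Σ 1/m^s)(Σ 1/k^s). The coefficient of 1/n^s in the product is the number of ordered pairs (m, k) with mk = n, which equals d(n). For n = 472, divisors are [1, 2, 4, 8, 59, 118, 236, 472], so d(472) = 8.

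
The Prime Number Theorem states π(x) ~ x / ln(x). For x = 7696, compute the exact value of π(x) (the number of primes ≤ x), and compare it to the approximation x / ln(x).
π(7696) = 976;  x/ln(x) ≈ 860.04;  relative error ≈ 11.88%.

Directly count primes up to 7696: π(7696) = 976. The PNT approximation gives 7696/ln(7696) ≈ 7696/8.94846 ≈ 860.04. Relative error (π(x) − x/ln(x)) / π(x) ≈ 11.88%; the approximation is known to undercount slightly (Li(x) is a better estimate).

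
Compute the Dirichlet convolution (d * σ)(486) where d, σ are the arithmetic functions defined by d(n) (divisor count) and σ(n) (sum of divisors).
(d * σ)(486) = 4020

Divisors of 486: [1, 2, 3, 6, 9, 18, 27, 54, 81, 162, 243, 486]. For each d | 486:
  d = 1: d(1) · σ(486/1) = 1 · 1092 = 1092
  d = 2: d(2) · σ(486/2) = 2 · 364 = 728
  d = 3: d(3) · σ(486/3) = 2 · 363 = 726
  d = 6: d(6) · σ(486/6) = 4 · 121 = 484
  d = 9: d(9) · σ(486/9) = 3 · 120 = 360
  d = 18: d(18) · σ(486/18) = 6 · 40 = 240
  d = 27: d(27) · σ(486/27) = 4 · 39 = 156
  d = 54: d(54) · σ(486/54) = 8 · 13 = 104
  d = 81: d(81) · σ(486/81) = 5 · 12 = 60
  d = 162: d(162) · σ(486/162) = 10 · 4 = 40
  d = 243: d(243) · σ(486/243) = 6 · 3 = 18
  d = 486: d(486) · σ(486/486) = 12 · 1 = 12
Summing: (d * σ)(486) = 1092 + 728 + 726 + 484 + 360 + 240 + 156 + 104 + 60 + 40 + 18 + 12 = 4020.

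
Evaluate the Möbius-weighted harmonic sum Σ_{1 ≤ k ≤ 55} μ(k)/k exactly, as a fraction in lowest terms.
Σ μ(k)/k = -17255220085293371/10863052825730014910

Values of μ(k) for 1 ≤ k ≤ 55: μ(1) = 1, μ(2) = -1, μ(3) = -1, μ(5) = -1, μ(6) = 1, μ(7) = -1, μ(10) = 1, μ(11) = -1, μ(13) = -1, μ(14) = 1, μ(15) = 1, μ(17) = -1, μ(19) = -1, μ(21) = 1, μ(22) = 1, μ(23) = -1, μ(26) = 1, μ(29) = -1, μ(30) = -1, μ(31) = -1, μ(33) = 1, μ(34) = 1, μ(35) = 1, μ(37) = -1, μ(38) = 1, μ(39) = 1, μ(41) = -1, μ(42) = -1, μ(43) = -1, μ(46) = 1, μ(47) = -1, μ(51) = 1, μ(53) = -1, μ(55) = 1, with μ = 0 on non-squarefree integers. Summing μ(k)/k for k where μ(k) ≠ 0 gives -17255220085293371/10863052825730014910 ≈ -0.0016. (PNT ⟺ this sum → 0 as n → ∞.)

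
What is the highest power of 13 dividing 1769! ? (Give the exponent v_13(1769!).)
v_13(1769!) = 146

Legendre's formula: v_p(n!) = Σ_{k ≥ 1} ⌊n / p^k⌋. For p = 13, n = 1769, the terms are:
  ⌊1769/13^1⌋ = ⌊1769/13⌋ = 136
  ⌊1769/13^2⌋ = ⌊1769/169⌋ = 10
(the next term ⌊1769/13^3⌋ = 0, terminating the sum). Summing: v_13(1769!) = 136 + 10 = 146.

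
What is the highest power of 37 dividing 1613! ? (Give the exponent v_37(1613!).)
v_37(1613!) = 44

Legendre's formula: v_p(n!) = Σ_{k ≥ 1} ⌊n / p^k⌋. For p = 37, n = 1613, the terms are:
  ⌊1613/37^1⌋ = ⌊1613/37⌋ = 43
  ⌊1613/37^2⌋ = ⌊1613/1369⌋ = 1
(the next term ⌊1613/37^3⌋ = 0, terminating the sum). Summing: v_37(1613!) = 43 + 1 = 44.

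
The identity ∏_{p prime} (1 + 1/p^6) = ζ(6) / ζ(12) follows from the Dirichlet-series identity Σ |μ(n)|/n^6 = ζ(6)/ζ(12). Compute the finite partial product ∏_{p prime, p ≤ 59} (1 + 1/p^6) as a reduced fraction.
∏ = 15208164362828403658148964619279112555962623197017564159533315284245673252712693579875969187856000000/14952583309331613601270624305866697838298339465266429234833578634476621111163572328947624655858571977

The primes p ≤ 59 are [2, 3, 5, 7, 11, 13, 17, 19, 23, 29, 31, 37, 41, 43, 47, 53, 59]. For each, (1 + 1/p^6) = (p^6 + 1)/p^6. Multiplying these fractions over p ∈ [2, 3, 5, 7, 11, 13, 17, 19, 23, 29, 31, 37, 41, 43, 47, 53, 59] gives 15208164362828403658148964619279112555962623197017564159533315284245673252712693579875969187856000000/14952583309331613601270624305866697838298339465266429234833578634476621111163572328947624655858571977. (In the limit P → ∞ this tends to ζ(6)/ζ(12).)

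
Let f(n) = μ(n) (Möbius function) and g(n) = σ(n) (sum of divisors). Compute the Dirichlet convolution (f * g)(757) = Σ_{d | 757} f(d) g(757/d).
(μ * σ)(757) = 757

Divisors of 757: [1, 757]. For each d | 757:
  d = 1: μ(1) · σ(757/1) = 1 · 758 = 758
  d = 757: μ(757) · σ(757/757) = -1 · 1 = -1
Summing: (μ * σ)(757) = 758 + -1 = 757.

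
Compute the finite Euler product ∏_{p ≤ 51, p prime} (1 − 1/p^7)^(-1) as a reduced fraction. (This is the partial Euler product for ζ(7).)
∏ = 23382886769632432571789841128782562016512130510871147719864543051070039135878767058418261603816212645625/23189273096315310437319062436725495011112024414316439805760324840606793884675752039664775666767203598336

The primes p ≤ 51 are [2, 3, 5, 7, 11, 13, 17, 19, 23, 29, 31, 37, 41, 43, 47]. For each prime, (1 − 1/p^7)^(-1) = p^7 / (p^7 − 1). The product is (1 − 1/2^7)^(-1), (1 − 1/3^7)^(-1), (1 − 1/5^7)^(-1), (1 − 1/7^7)^(-1), (1 − 1/11^7)^(-1), (1 − 1/13^7)^(-1), (1 − 1/17^7)^(-1), (1 − 1/19^7)^(-1), (1 − 1/23^7)^(-1), (1 − 1/29^7)^(-1), (1 − 1/31^7)^(-1), (1 − 1/37^7)^(-1), (1 − 1/41^7)^(-1), (1 − 1/43^7)^(-1), (1 − 1/47^7)^(-1) = ∏ p^7 / (p^7 − 1) = 23382886769632432571789841128782562016512130510871147719864543051070039135878767058418261603816212645625/23189273096315310437319062436725495011112024414316439805760324840606793884675752039664775666767203598336.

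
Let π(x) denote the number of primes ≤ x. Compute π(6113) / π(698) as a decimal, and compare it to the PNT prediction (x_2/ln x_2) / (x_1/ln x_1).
π(6113)/π(698) = 797/125 ≈ 6.3760;  PNT prediction ≈ 6.5780.

π(698) = 125 and π(6113) = 797, so π(6113)/π(698) ≈ 6.3760. The PNT-predicted ratio is (6113/ln(6113)) / (698/ln(698)) ≈ 6.5780. The two agree to within a few percent, as expected.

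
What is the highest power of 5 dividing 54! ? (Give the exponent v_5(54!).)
v_5(54!) = 12

Legendre's formula: v_p(n!) = Σ_{k ≥ 1} ⌊n / p^k⌋. For p = 5, n = 54, the terms are:
  ⌊54/5^1⌋ = ⌊54/5⌋ = 10
  ⌊54/5^2⌋ = ⌊54/25⌋ = 2
(the next term ⌊54/5^3⌋ = 0, terminating the sum). Summing: v_5(54!) = 10 + 2 = 12.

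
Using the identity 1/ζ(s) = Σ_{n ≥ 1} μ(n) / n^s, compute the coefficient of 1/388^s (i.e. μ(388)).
μ(388) = 0

Factor n = 388 = 2^2 · 97. μ(n) = 0 if any exponent ≥ 2 (not squarefree); otherwise μ(n) = (−1)^{ω(n)} where ω(n) is the number of distinct prime factors. Applying: μ(388) = 0.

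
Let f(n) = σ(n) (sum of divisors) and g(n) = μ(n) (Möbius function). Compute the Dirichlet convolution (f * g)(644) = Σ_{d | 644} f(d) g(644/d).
(σ * μ)(644) = 644

Divisors of 644: [1, 2, 4, 7, 14, 23, 28, 46, 92, 161, 322, 644]. For each d | 644:
  d = 1: σ(1) · μ(644/1) = 1 · 0 = 0
  d = 2: σ(2) · μ(644/2) = 3 · -1 = -3
  d = 4: σ(4) · μ(644/4) = 7 · 1 = 7
  d = 7: σ(7) · μ(644/7) = 8 · 0 = 0
  d = 14: σ(14) · μ(644/14) = 24 · 1 = 24
  d = 23: σ(23) · μ(644/23) = 24 · 0 = 0
  d = 28: σ(28) · μ(644/28) = 56 · -1 = -56
  d = 46: σ(46) · μ(644/46) = 72 · 1 = 72
  d = 92: σ(92) · μ(644/92) = 168 · -1 = -168
  d = 161: σ(161) · μ(644/161) = 192 · 0 = 0
  d = 322: σ(322) · μ(644/322) = 576 · -1 = -576
  d = 644: σ(644) · μ(644/644) = 1344 · 1 = 1344
Summing: (σ * μ)(644) = 0 + -3 + 7 + 0 + 24 + 0 + -56 + 72 + -168 + 0 + -576 + 1344 = 644.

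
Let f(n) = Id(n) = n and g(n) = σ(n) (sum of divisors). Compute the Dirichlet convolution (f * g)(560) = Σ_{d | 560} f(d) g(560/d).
(Id * σ)(560) = 21285

Divisors of 560: [1, 2, 4, 5, 7, 8, 10, 14, 16, 20, 28, 35, 40, 56, 70, 80, 112, 140, 280, 560]. For each d | 560:
  d = 1: Id(1) · σ(560/1) = 1 · 1488 = 1488
  d = 2: Id(2) · σ(560/2) = 2 · 720 = 1440
  d = 4: Id(4) · σ(560/4) = 4 · 336 = 1344
  d = 5: Id(5) · σ(560/5) = 5 · 248 = 1240
  d = 7: Id(7) · σ(560/7) = 7 · 186 = 1302
  d = 8: Id(8) · σ(560/8) = 8 · 144 = 1152
  d = 10: Id(10) · σ(560/10) = 10 · 120 = 1200
  d = 14: Id(14) · σ(560/14) = 14 · 90 = 1260
  d = 16: Id(16) · σ(560/16) = 16 · 48 = 768
  d = 20: Id(20) · σ(560/20) = 20 · 56 = 1120
  d = 28: Id(28) · σ(560/28) = 28 · 42 = 1176
  d = 35: Id(35) · σ(560/35) = 35 · 31 = 1085
  d = 40: Id(40) · σ(560/40) = 40 · 24 = 960
  d = 56: Id(56) · σ(560/56) = 56 · 18 = 1008
  d = 70: Id(70) · σ(560/70) = 70 · 15 = 1050
  d = 80: Id(80) · σ(560/80) = 80 · 8 = 640
  d = 112: Id(112) · σ(560/112) = 112 · 6 = 672
  d = 140: Id(140) · σ(560/140) = 140 · 7 = 980
  d = 280: Id(280) · σ(560/280) = 280 · 3 = 840
  d = 560: Id(560) · σ(560/560) = 560 · 1 = 560
Summing: (Id * σ)(560) = 1488 + 1440 + 1344 + 1240 + 1302 + 1152 + 1200 + 1260 + 768 + 1120 + 1176 + 1085 + 960 + 1008 + 1050 + 640 + 672 + 980 + 840 + 560 = 21285.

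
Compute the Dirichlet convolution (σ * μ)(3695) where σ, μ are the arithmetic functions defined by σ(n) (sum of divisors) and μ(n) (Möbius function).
(σ * μ)(3695) = 3695

Divisors of 3695: [1, 5, 739, 3695]. For each d | 3695:
  d = 1: σ(1) · μ(3695/1) = 1 · 1 = 1
  d = 5: σ(5) · μ(3695/5) = 6 · -1 = -6
  d = 739: σ(739) · μ(3695/739) = 740 · -1 = -740
  d = 3695: σ(3695) · μ(3695/3695) = 4440 · 1 = 4440
Summing: (σ * μ)(3695) = 1 + -6 + -740 + 4440 = 3695.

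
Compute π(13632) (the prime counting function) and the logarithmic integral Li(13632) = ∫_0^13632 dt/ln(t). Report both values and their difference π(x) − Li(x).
π(13632) = 1611;  Li(13632) ≈ 1633.66;  π(x) − Li(x) ≈ -22.66.

Direct count of primes ≤ 13632 gives π(13632) = 1611. Numerical evaluation of the logarithmic integral gives Li(13632) ≈ 1633.66. The difference π(x) − Li(x) ≈ -22.66 is typically negative for small/moderate x (Li(x) overestimates), though Littlewood's theorem shows this sign changes infinitely often.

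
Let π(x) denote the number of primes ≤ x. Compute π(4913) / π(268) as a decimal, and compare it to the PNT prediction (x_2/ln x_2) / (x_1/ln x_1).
π(4913)/π(268) = 656/56 ≈ 11.7143;  PNT prediction ≈ 12.0587.

π(268) = 56 and π(4913) = 656, so π(4913)/π(268) ≈ 11.7143. The PNT-predicted ratio is (4913/ln(4913)) / (268/ln(268)) ≈ 12.0587. The two agree to within a few percent, as expected.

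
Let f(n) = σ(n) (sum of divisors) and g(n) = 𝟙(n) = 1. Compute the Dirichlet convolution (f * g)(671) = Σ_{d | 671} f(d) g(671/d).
(σ * 𝟙)(671) = 819

Divisors of 671: [1, 11, 61, 671]. For each d | 671:
  d = 1: σ(1) · 𝟙(671/1) = 1 · 1 = 1
  d = 11: σ(11) · 𝟙(671/11) = 12 · 1 = 12
  d = 61: σ(61) · 𝟙(671/61) = 62 · 1 = 62
  d = 671: σ(671) · 𝟙(671/671) = 744 · 1 = 744
Summing: (σ * 𝟙)(671) = 1 + 12 + 62 + 744 = 819.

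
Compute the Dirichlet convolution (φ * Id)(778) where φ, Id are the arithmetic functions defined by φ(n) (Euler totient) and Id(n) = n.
(φ * Id)(778) = 2331

Divisors of 778: [1, 2, 389, 778]. For each d | 778:
  d = 1: φ(1) · Id(778/1) = 1 · 778 = 778
  d = 2: φ(2) · Id(778/2) = 1 · 389 = 389
  d = 389: φ(389) · Id(778/389) = 388 · 2 = 776
  d = 778: φ(778) · Id(778/778) = 388 · 1 = 388
Summing: (φ * Id)(778) = 778 + 389 + 776 + 388 = 2331.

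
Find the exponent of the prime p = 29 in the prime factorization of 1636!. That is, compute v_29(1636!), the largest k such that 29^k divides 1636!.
v_29(1636!) = 57

Legendre's formula: v_p(n!) = Σ_{k ≥ 1} ⌊n / p^k⌋. For p = 29, n = 1636, the terms are:
  ⌊1636/29^1⌋ = ⌊1636/29⌋ = 56
  ⌊1636/29^2⌋ = ⌊1636/841⌋ = 1
(the next term ⌊1636/29^3⌋ = 0, terminating the sum). Summing: v_29(1636!) = 56 + 1 = 57.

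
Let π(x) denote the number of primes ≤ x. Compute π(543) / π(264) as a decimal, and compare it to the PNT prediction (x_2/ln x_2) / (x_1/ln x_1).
π(543)/π(264) = 100/56 ≈ 1.7857;  PNT prediction ≈ 1.8213.

π(264) = 56 and π(543) = 100, so π(543)/π(264) ≈ 1.7857. The PNT-predicted ratio is (543/ln(543)) / (264/ln(264)) ≈ 1.8213. The two agree to within a few percent, as expected.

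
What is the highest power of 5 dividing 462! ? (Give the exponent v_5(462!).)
v_5(462!) = 113

Legendre's formula: v_p(n!) = Σ_{k ≥ 1} ⌊n / p^k⌋. For p = 5, n = 462, the terms are:
  ⌊462/5^1⌋ = ⌊462/5⌋ = 92
  ⌊462/5^2⌋ = ⌊462/25⌋ = 18
  ⌊462/5^3⌋ = ⌊462/125⌋ = 3
(the next term ⌊462/5^4⌋ = 0, terminating the sum). Summing: v_5(462!) = 92 + 18 + 3 = 113.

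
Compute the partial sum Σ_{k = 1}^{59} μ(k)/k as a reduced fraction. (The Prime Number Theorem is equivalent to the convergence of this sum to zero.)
Σ μ(k)/k = 15620172904808488514/961380175077106319535

Values of μ(k) for 1 ≤ k ≤ 59: μ(1) = 1, μ(2) = -1, μ(3) = -1, μ(5) = -1, μ(6) = 1, μ(7) = -1, μ(10) = 1, μ(11) = -1, μ(13) = -1, μ(14) = 1, μ(15) = 1, μ(17) = -1, μ(19) = -1, μ(21) = 1, μ(22) = 1, μ(23) = -1, μ(26) = 1, μ(29) = -1, μ(30) = -1, μ(31) = -1, μ(33) = 1, μ(34) = 1, μ(35) = 1, μ(37) = -1, μ(38) = 1, μ(39) = 1, μ(41) = -1, μ(42) = -1, μ(43) = -1, μ(46) = 1, μ(47) = -1, μ(51) = 1, μ(53) = -1, μ(55) = 1, μ(57) = 1, μ(58) = 1, μ(59) = -1, with μ = 0 on non-squarefree integers. Summing μ(k)/k for k where μ(k) ≠ 0 gives 15620172904808488514/961380175077106319535 ≈ 0.0162. (PNT ⟺ this sum → 0 as n → ∞.)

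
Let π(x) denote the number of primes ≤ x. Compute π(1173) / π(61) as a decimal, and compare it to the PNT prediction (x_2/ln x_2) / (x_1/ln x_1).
π(1173)/π(61) = 193/18 ≈ 10.7222;  PNT prediction ≈ 11.1853.

π(61) = 18 and π(1173) = 193, so π(1173)/π(61) ≈ 10.7222. The PNT-predicted ratio is (1173/ln(1173)) / (61/ln(61)) ≈ 11.1853. The two agree to within a few percent, as expected.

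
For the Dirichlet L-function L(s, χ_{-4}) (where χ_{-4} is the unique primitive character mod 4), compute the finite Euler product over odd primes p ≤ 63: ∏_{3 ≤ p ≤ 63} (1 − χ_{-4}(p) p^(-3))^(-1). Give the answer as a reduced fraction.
∏ = 126115667482028600084463789626710364805572778792731/130156894276470431285217911893722225289762827141120

The odd primes p ≤ 63 are [3, 5, 7, 11, 13, 17, 19, 23, 29, 31, 37, 41, 43, 47, 53, 59, 61]. For each, χ(p) = 1 if p ≡ 1 mod 4, χ(p) = −1 if p ≡ 3 mod 4. Taking (1 − χ(p)/p^3)^(-1) = p^3/(p^3 − χ(p)): (1 − (-1)/3^3)^(-1) · (1 − (1)/5^3)^(-1) · (1 − (-1)/7^3)^(-1) · (1 − (-1)/11^3)^(-1) · (1 − (1)/13^3)^(-1) · (1 − (1)/17^3)^(-1) · (1 − (-1)/19^3)^(-1) · (1 − (-1)/23^3)^(-1) · (1 − (1)/29^3)^(-1) · (1 − (-1)/31^3)^(-1) · (1 − (1)/37^3)^(-1) · (1 − (1)/41^3)^(-1) · (1 − (-1)/43^3)^(-1) · (1 − (-1)/47^3)^(-1) · (1 − (1)/53^3)^(-1) · (1 − (-1)/59^3)^(-1) · (1 − (1)/61^3)^(-1) = 126115667482028600084463789626710364805572778792731/130156894276470431285217911893722225289762827141120.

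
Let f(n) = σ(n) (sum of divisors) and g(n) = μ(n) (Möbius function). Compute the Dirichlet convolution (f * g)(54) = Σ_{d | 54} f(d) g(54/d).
(σ * μ)(54) = 54

Divisors of 54: [1, 2, 3, 6, 9, 18, 27, 54]. For each d | 54:
  d = 1: σ(1) · μ(54/1) = 1 · 0 = 0
  d = 2: σ(2) · μ(54/2) = 3 · 0 = 0
  d = 3: σ(3) · μ(54/3) = 4 · 0 = 0
  d = 6: σ(6) · μ(54/6) = 12 · 0 = 0
  d = 9: σ(9) · μ(54/9) = 13 · 1 = 13
  d = 18: σ(18) · μ(54/18) = 39 · -1 = -39
  d = 27: σ(27) · μ(54/27) = 40 · -1 = -40
  d = 54: σ(54) · μ(54/54) = 120 · 1 = 120
Summing: (σ * μ)(54) = 0 + 0 + 0 + 0 + 13 + -39 + -40 + 120 = 54.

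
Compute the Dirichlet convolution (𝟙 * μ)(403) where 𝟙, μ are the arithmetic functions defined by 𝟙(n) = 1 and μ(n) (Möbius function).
(𝟙 * μ)(403) = 0

Divisors of 403: [1, 13, 31, 403]. For each d | 403:
  d = 1: 𝟙(1) · μ(403/1) = 1 · 1 = 1
  d = 13: 𝟙(13) · μ(403/13) = 1 · -1 = -1
  d = 31: 𝟙(31) · μ(403/31) = 1 · -1 = -1
  d = 403: 𝟙(403) · μ(403/403) = 1 · 1 = 1
Summing: (𝟙 * μ)(403) = 1 + -1 + -1 + 1 = 0.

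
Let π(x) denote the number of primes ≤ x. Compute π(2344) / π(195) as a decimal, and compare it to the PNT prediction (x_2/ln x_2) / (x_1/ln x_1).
π(2344)/π(195) = 347/44 ≈ 7.8864;  PNT prediction ≈ 8.1685.

π(195) = 44 and π(2344) = 347, so π(2344)/π(195) ≈ 7.8864. The PNT-predicted ratio is (2344/ln(2344)) / (195/ln(195)) ≈ 8.1685. The two agree to within a few percent, as expected.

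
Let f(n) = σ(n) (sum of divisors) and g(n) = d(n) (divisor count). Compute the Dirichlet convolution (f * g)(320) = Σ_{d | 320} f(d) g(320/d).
(σ * d)(320) = 3728

Divisors of 320: [1, 2, 4, 5, 8, 10, 16, 20, 32, 40, 64, 80, 160, 320]. For each d | 320:
  d = 1: σ(1) · d(320/1) = 1 · 14 = 14
  d = 2: σ(2) · d(320/2) = 3 · 12 = 36
  d = 4: σ(4) · d(320/4) = 7 · 10 = 70
  d = 5: σ(5) · d(320/5) = 6 · 7 = 42
  d = 8: σ(8) · d(320/8) = 15 · 8 = 120
  d = 10: σ(10) · d(320/10) = 18 · 6 = 108
  d = 16: σ(16) · d(320/16) = 31 · 6 = 186
  d = 20: σ(20) · d(320/20) = 42 · 5 = 210
  d = 32: σ(32) · d(320/32) = 63 · 4 = 252
  d = 40: σ(40) · d(320/40) = 90 · 4 = 360
  d = 64: σ(64) · d(320/64) = 127 · 2 = 254
  d = 80: σ(80) · d(320/80) = 186 · 3 = 558
  d = 160: σ(160) · d(320/160) = 378 · 2 = 756
  d = 320: σ(320) · d(320/320) = 762 · 1 = 762
Summing: (σ * d)(320) = 14 + 36 + 70 + 42 + 120 + 108 + 186 + 210 + 252 + 360 + 254 + 558 + 756 + 762 = 3728.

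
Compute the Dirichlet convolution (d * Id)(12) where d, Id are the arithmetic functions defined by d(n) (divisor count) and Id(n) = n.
(d * Id)(12) = 55

Divisors of 12: [1, 2, 3, 4, 6, 12]. For each d | 12:
  d = 1: d(1) · Id(12/1) = 1 · 12 = 12
  d = 2: d(2) · Id(12/2) = 2 · 6 = 12
  d = 3: d(3) · Id(12/3) = 2 · 4 = 8
  d = 4: d(4) · Id(12/4) = 3 · 3 = 9
  d = 6: d(6) · Id(12/6) = 4 · 2 = 8
  d = 12: d(12) · Id(12/12) = 6 · 1 = 6
Summing: (d * Id)(12) = 12 + 12 + 8 + 9 + 8 + 6 = 55.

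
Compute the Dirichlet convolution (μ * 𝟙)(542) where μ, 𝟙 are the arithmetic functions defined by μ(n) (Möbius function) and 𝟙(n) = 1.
(μ * 𝟙)(542) = 0

Divisors of 542: [1, 2, 271, 542]. For each d | 542:
  d = 1: μ(1) · 𝟙(542/1) = 1 · 1 = 1
  d = 2: μ(2) · 𝟙(542/2) = -1 · 1 = -1
  d = 271: μ(271) · 𝟙(542/271) = -1 · 1 = -1
  d = 542: μ(542) · 𝟙(542/542) = 1 · 1 = 1
Summing: (μ * 𝟙)(542) = 1 + -1 + -1 + 1 = 0.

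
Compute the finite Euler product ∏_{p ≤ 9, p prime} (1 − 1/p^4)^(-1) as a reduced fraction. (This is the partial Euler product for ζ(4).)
∏ = 7203/6656

The primes p ≤ 9 are [2, 3, 5, 7]. For each prime, (1 − 1/p^4)^(-1) = p^4 / (p^4 − 1). The product is (1 − 1/2^4)^(-1), (1 − 1/3^4)^(-1), (1 − 1/5^4)^(-1), (1 − 1/7^4)^(-1) = ∏ p^4 / (p^4 − 1) = 7203/6656.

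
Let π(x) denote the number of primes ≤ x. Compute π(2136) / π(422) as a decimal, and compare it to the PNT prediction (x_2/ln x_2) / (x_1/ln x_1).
π(2136)/π(422) = 321/82 ≈ 3.9146;  PNT prediction ≈ 3.9910.

π(422) = 82 and π(2136) = 321, so π(2136)/π(422) ≈ 3.9146. The PNT-predicted ratio is (2136/ln(2136)) / (422/ln(422)) ≈ 3.9910. The two agree to within a few percent, as expected.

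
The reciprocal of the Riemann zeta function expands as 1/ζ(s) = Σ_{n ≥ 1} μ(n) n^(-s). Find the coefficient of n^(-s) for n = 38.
μ(38) = 1

Factor n = 38 = 2 · 19. μ(n) = 0 if any exponent ≥ 2 (not squarefree); otherwise μ(n) = (−1)^{ω(n)} where ω(n) is the number of distinct prime factors. Applying: μ(38) = 1.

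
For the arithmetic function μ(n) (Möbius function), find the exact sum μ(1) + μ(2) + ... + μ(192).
Σ_{n ≤ 192} μ(n) = -5

Compute μ(n) for each 1 ≤ n ≤ 192: μ(1) = 1, μ(2) = -1, μ(3) = -1, μ(4) = 0, μ(5) = -1, μ(6) = 1, μ(7) = -1, μ(8) = 0, μ(9) = 0, μ(10) = 1, μ(11) = -1, μ(12) = 0, μ(13) = -1, μ(14) = 1, μ(15) = 1, μ(16) = 0, μ(17) = -1, μ(18) = 0, μ(19) = -1, μ(20) = 0, μ(21) = 1, μ(22) = 1, μ(23) = -1, μ(24) = 0, μ(25) = 0, μ(26) = 1, μ(27) = 0, μ(28) = 0, μ(29) = -1, μ(30) = -1, μ(31) = -1, μ(32) = 0, μ(33) = 1, μ(34) = 1, μ(35) = 1, μ(36) = 0, μ(37) = -1, μ(38) = 1, μ(39) = 1, μ(40) = 0, μ(41) = -1, μ(42) = -1, μ(43) = -1, μ(44) = 0, μ(45) = 0, μ(46) = 1, μ(47) = -1, μ(48) = 0, μ(49) = 0, μ(50) = 0, μ(51) = 1, μ(52) = 0, μ(53) = -1, μ(54) = 0, μ(55) = 1, μ(56) = 0, μ(57) = 1, μ(58) = 1, μ(59) = -1, μ(60) = 0, μ(61) = -1, μ(62) = 1, μ(63) = 0, μ(64) = 0, μ(65) = 1, μ(66) = -1, μ(67) = -1, μ(68) = 0, μ(69) = 1, μ(70) = -1, μ(71) = -1, μ(72) = 0, μ(73) = -1, μ(74) = 1, μ(75) = 0, μ(76) = 0, μ(77) = 1, μ(78) = -1, μ(79) = -1, μ(80) = 0, μ(81) = 0, μ(82) = 1, μ(83) = -1, μ(84) = 0, μ(85) = 1, μ(86) = 1, μ(87) = 1, μ(88) = 0, μ(89) = -1, μ(90) = 0, μ(91) = 1, μ(92) = 0, μ(93) = 1, μ(94) = 1, μ(95) = 1, μ(96) = 0, μ(97) = -1, μ(98) = 0, μ(99) = 0, μ(100) = 0, μ(101) = -1, μ(102) = -1, μ(103) = -1, μ(104) = 0, μ(105) = -1, μ(106) = 1, μ(107) = -1, μ(108) = 0, μ(109) = -1, μ(110) = -1, μ(111) = 1, μ(112) = 0, μ(113) = -1, μ(114) = -1, μ(115) = 1, μ(116) = 0, μ(117) = 0, μ(118) = 1, μ(119) = 1, μ(120) = 0, μ(121) = 0, μ(122) = 1, μ(123) = 1, μ(124) = 0, μ(125) = 0, μ(126) = 0, μ(127) = -1, μ(128) = 0, μ(129) = 1, μ(130) = -1, μ(131) = -1, μ(132) = 0, μ(133) = 1, μ(134) = 1, μ(135) = 0, μ(136) = 0, μ(137) = -1, μ(138) = -1, μ(139) = -1, μ(140) = 0, μ(141) = 1, μ(142) = 1, μ(143) = 1, μ(144) = 0, μ(145) = 1, μ(146) = 1, μ(147) = 0, μ(148) = 0, μ(149) = -1, μ(150) = 0, μ(151) = -1, μ(152) = 0, μ(153) = 0, μ(154) = -1, μ(155) = 1, μ(156) = 0, μ(157) = -1, μ(158) = 1, μ(159) = 1, μ(160) = 0, μ(161) = 1, μ(162) = 0, μ(163) = -1, μ(164) = 0, μ(165) = -1, μ(166) = 1, μ(167) = -1, μ(168) = 0, μ(169) = 0, μ(170) = -1, μ(171) = 0, μ(172) = 0, μ(173) = -1, μ(174) = -1, μ(175) = 0, μ(176) = 0, μ(177) = 1, μ(178) = 1, μ(179) = -1, μ(180) = 0, μ(181) = -1, μ(182) = -1, μ(183) = 1, μ(184) = 0, μ(185) = 1, μ(186) = -1, μ(187) = 1, μ(188) = 0, μ(189) = 0, μ(190) = -1, μ(191) = -1, μ(192) = 0. Summing all 192 values: -5. (Mertens function M(x) = Σ_{n ≤ x} μ(n); on average M(x) should be small (PNT ⟺ M(x) = o(x)).)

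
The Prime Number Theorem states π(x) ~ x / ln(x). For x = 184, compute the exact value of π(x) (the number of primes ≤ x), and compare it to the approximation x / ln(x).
π(184) = 42;  x/ln(x) ≈ 35.28;  relative error ≈ 15.99%.

Directly count primes up to 184: π(184) = 42. The PNT approximation gives 184/ln(184) ≈ 184/5.21494 ≈ 35.28. Relative error (π(x) − x/ln(x)) / π(x) ≈ 15.99%; the approximation is known to undercount slightly (Li(x) is a better estimate).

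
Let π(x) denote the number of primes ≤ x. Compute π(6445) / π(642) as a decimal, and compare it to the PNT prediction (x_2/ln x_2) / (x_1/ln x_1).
π(6445)/π(642) = 836/116 ≈ 7.2069;  PNT prediction ≈ 7.3991.

π(642) = 116 and π(6445) = 836, so π(6445)/π(642) ≈ 7.2069. The PNT-predicted ratio is (6445/ln(6445)) / (642/ln(642)) ≈ 7.3991. The two agree to within a few percent, as expected.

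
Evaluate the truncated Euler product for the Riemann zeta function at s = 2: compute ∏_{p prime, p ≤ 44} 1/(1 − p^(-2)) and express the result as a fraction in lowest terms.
∏ = 1688189817927745147112851/1030750286035260801024000

The primes p ≤ 44 are [2, 3, 5, 7, 11, 13, 17, 19, 23, 29, 31, 37, 41, 43]. For each prime, (1 − 1/p^2)^(-1) = p^2 / (p^2 − 1). The product is (1 − 1/2^2)^(-1), (1 − 1/3^2)^(-1), (1 − 1/5^2)^(-1), (1 − 1/7^2)^(-1), (1 − 1/11^2)^(-1), (1 − 1/13^2)^(-1), (1 − 1/17^2)^(-1), (1 − 1/19^2)^(-1), (1 − 1/23^2)^(-1), (1 − 1/29^2)^(-1), (1 − 1/31^2)^(-1), (1 − 1/37^2)^(-1), (1 − 1/41^2)^(-1), (1 − 1/43^2)^(-1) = ∏ p^2 / (p^2 − 1) = 1688189817927745147112851/1030750286035260801024000.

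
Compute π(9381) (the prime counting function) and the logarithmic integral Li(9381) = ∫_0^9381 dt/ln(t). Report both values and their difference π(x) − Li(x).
π(9381) = 1160;  Li(9381) ≈ 1178.70;  π(x) − Li(x) ≈ -18.70.

Direct count of primes ≤ 9381 gives π(9381) = 1160. Numerical evaluation of the logarithmic integral gives Li(9381) ≈ 1178.70. The difference π(x) − Li(x) ≈ -18.70 is typically negative for small/moderate x (Li(x) overestimates), though Littlewood's theorem shows this sign changes infinitely often.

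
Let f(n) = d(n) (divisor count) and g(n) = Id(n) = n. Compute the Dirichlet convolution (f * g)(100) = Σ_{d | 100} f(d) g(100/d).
(d * Id)(100) = 418

Divisors of 100: [1, 2, 4, 5, 10, 20, 25, 50, 100]. For each d | 100:
  d = 1: d(1) · Id(100/1) = 1 · 100 = 100
  d = 2: d(2) · Id(100/2) = 2 · 50 = 100
  d = 4: d(4) · Id(100/4) = 3 · 25 = 75
  d = 5: d(5) · Id(100/5) = 2 · 20 = 40
  d = 10: d(10) · Id(100/10) = 4 · 10 = 40
  d = 20: d(20) · Id(100/20) = 6 · 5 = 30
  d = 25: d(25) · Id(100/25) = 3 · 4 = 12
  d = 50: d(50) · Id(100/50) = 6 · 2 = 12
  d = 100: d(100) · Id(100/100) = 9 · 1 = 9
Summing: (d * Id)(100) = 100 + 100 + 75 + 40 + 40 + 30 + 12 + 12 + 9 = 418.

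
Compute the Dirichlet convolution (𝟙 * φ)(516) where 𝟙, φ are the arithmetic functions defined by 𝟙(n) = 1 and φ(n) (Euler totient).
(𝟙 * φ)(516) = 516

Divisors of 516: [1, 2, 3, 4, 6, 12, 43, 86, 129, 172, 258, 516]. For each d | 516:
  d = 1: 𝟙(1) · φ(516/1) = 1 · 168 = 168
  d = 2: 𝟙(2) · φ(516/2) = 1 · 84 = 84
  d = 3: 𝟙(3) · φ(516/3) = 1 · 84 = 84
  d = 4: 𝟙(4) · φ(516/4) = 1 · 84 = 84
  d = 6: 𝟙(6) · φ(516/6) = 1 · 42 = 42
  d = 12: 𝟙(12) · φ(516/12) = 1 · 42 = 42
  d = 43: 𝟙(43) · φ(516/43) = 1 · 4 = 4
  d = 86: 𝟙(86) · φ(516/86) = 1 · 2 = 2
  d = 129: 𝟙(129) · φ(516/129) = 1 · 2 = 2
  d = 172: 𝟙(172) · φ(516/172) = 1 · 2 = 2
  d = 258: 𝟙(258) · φ(516/258) = 1 · 1 = 1
  d = 516: 𝟙(516) · φ(516/516) = 1 · 1 = 1
Summing: (𝟙 * φ)(516) = 168 + 84 + 84 + 84 + 42 + 42 + 4 + 2 + 2 + 2 + 1 + 1 = 516.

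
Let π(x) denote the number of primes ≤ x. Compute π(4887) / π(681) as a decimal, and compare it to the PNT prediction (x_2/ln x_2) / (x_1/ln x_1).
π(4887)/π(681) = 653/123 ≈ 5.3089;  PNT prediction ≈ 5.5113.

π(681) = 123 and π(4887) = 653, so π(4887)/π(681) ≈ 5.3089. The PNT-predicted ratio is (4887/ln(4887)) / (681/ln(681)) ≈ 5.5113. The two agree to within a few percent, as expected.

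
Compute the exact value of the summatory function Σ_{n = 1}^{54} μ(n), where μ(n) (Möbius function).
Σ_{n ≤ 54} μ(n) = -3

Compute μ(n) for each 1 ≤ n ≤ 54: μ(1) = 1, μ(2) = -1, μ(3) = -1, μ(4) = 0, μ(5) = -1, μ(6) = 1, μ(7) = -1, μ(8) = 0, μ(9) = 0, μ(10) = 1, μ(11) = -1, μ(12) = 0, μ(13) = -1, μ(14) = 1, μ(15) = 1, μ(16) = 0, μ(17) = -1, μ(18) = 0, μ(19) = -1, μ(20) = 0, μ(21) = 1, μ(22) = 1, μ(23) = -1, μ(24) = 0, μ(25) = 0, μ(26) = 1, μ(27) = 0, μ(28) = 0, μ(29) = -1, μ(30) = -1, μ(31) = -1, μ(32) = 0, μ(33) = 1, μ(34) = 1, μ(35) = 1, μ(36) = 0, μ(37) = -1, μ(38) = 1, μ(39) = 1, μ(40) = 0, μ(41) = -1, μ(42) = -1, μ(43) = -1, μ(44) = 0, μ(45) = 0, μ(46) = 1, μ(47) = -1, μ(48) = 0, μ(49) = 0, μ(50) = 0, μ(51) = 1, μ(52) = 0, μ(53) = -1, μ(54) = 0. Summing all 54 values: -3. (Mertens function M(x) = Σ_{n ≤ x} μ(n); on average M(x) should be small (PNT ⟺ M(x) = o(x)).)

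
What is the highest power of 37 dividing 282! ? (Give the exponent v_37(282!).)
v_37(282!) = 7

Legendre's formula: v_p(n!) = Σ_{k ≥ 1} ⌊n / p^k⌋. For p = 37, n = 282, the terms are:
  ⌊282/37^1⌋ = ⌊282/37⌋ = 7
(the next term ⌊282/37^2⌋ = 0, terminating the sum). Summing: v_37(282!) = 7 = 7.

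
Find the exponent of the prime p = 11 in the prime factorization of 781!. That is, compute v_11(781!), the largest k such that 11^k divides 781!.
v_11(781!) = 77

Legendre's formula: v_p(n!) = Σ_{k ≥ 1} ⌊n / p^k⌋. For p = 11, n = 781, the terms are:
  ⌊781/11^1⌋ = ⌊781/11⌋ = 71
  ⌊781/11^2⌋ = ⌊781/121⌋ = 6
(the next term ⌊781/11^3⌋ = 0, terminating the sum). Summing: v_11(781!) = 71 + 6 = 77.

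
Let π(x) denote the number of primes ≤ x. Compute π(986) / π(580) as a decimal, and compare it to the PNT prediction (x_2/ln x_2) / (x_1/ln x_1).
π(986)/π(580) = 166/106 ≈ 1.5660;  PNT prediction ≈ 1.5691.

π(580) = 106 and π(986) = 166, so π(986)/π(580) ≈ 1.5660. The PNT-predicted ratio is (986/ln(986)) / (580/ln(580)) ≈ 1.5691. The two agree to within a few percent, as expected.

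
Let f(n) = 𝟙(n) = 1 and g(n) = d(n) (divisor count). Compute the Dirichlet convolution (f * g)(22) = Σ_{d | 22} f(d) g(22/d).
(𝟙 * d)(22) = 9

Divisors of 22: [1, 2, 11, 22]. For each d | 22:
  d = 1: 𝟙(1) · d(22/1) = 1 · 4 = 4
  d = 2: 𝟙(2) · d(22/2) = 1 · 2 = 2
  d = 11: 𝟙(11) · d(22/11) = 1 · 2 = 2
  d = 22: 𝟙(22) · d(22/22) = 1 · 1 = 1
Summing: (𝟙 * d)(22) = 4 + 2 + 2 + 1 = 9.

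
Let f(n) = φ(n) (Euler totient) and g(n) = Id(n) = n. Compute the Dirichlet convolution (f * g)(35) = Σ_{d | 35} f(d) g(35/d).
(φ * Id)(35) = 117

Divisors of 35: [1, 5, 7, 35]. For each d | 35:
  d = 1: φ(1) · Id(35/1) = 1 · 35 = 35
  d = 5: φ(5) · Id(35/5) = 4 · 7 = 28
  d = 7: φ(7) · Id(35/7) = 6 · 5 = 30
  d = 35: φ(35) · Id(35/35) = 24 · 1 = 24
Summing: (φ * Id)(35) = 35 + 28 + 30 + 24 = 117.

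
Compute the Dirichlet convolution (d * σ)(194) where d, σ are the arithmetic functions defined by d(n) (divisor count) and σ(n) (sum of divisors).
(d * σ)(194) = 500

Divisors of 194: [1, 2, 97, 194]. For each d | 194:
  d = 1: d(1) · σ(194/1) = 1 · 294 = 294
  d = 2: d(2) · σ(194/2) = 2 · 98 = 196
  d = 97: d(97) · σ(194/97) = 2 · 3 = 6
  d = 194: d(194) · σ(194/194) = 4 · 1 = 4
Summing: (d * σ)(194) = 294 + 196 + 6 + 4 = 500.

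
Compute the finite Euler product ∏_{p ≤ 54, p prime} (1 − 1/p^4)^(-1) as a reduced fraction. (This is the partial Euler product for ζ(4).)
∏ = 750937919501355467062347671738968589096863062629/693820677147413996973765862820413440000000000000

The primes p ≤ 54 are [2, 3, 5, 7, 11, 13, 17, 19, 23, 29, 31, 37, 41, 43, 47, 53]. For each prime, (1 − 1/p^4)^(-1) = p^4 / (p^4 − 1). The product is (1 − 1/2^4)^(-1), (1 − 1/3^4)^(-1), (1 − 1/5^4)^(-1), (1 − 1/7^4)^(-1), (1 − 1/11^4)^(-1), (1 − 1/13^4)^(-1), (1 − 1/17^4)^(-1), (1 − 1/19^4)^(-1), (1 − 1/23^4)^(-1), (1 − 1/29^4)^(-1), (1 − 1/31^4)^(-1), (1 − 1/37^4)^(-1), (1 − 1/41^4)^(-1), (1 − 1/43^4)^(-1), (1 − 1/47^4)^(-1), (1 − 1/53^4)^(-1) = ∏ p^4 / (p^4 − 1) = 750937919501355467062347671738968589096863062629/693820677147413996973765862820413440000000000000.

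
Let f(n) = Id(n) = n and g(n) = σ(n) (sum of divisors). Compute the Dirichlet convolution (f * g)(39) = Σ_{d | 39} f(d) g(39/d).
(Id * σ)(39) = 189

Divisors of 39: [1, 3, 13, 39]. For each d | 39:
  d = 1: Id(1) · σ(39/1) = 1 · 56 = 56
  d = 3: Id(3) · σ(39/3) = 3 · 14 = 42
  d = 13: Id(13) · σ(39/13) = 13 · 4 = 52
  d = 39: Id(39) · σ(39/39) = 39 · 1 = 39
Summing: (Id * σ)(39) = 56 + 42 + 52 + 39 = 189.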